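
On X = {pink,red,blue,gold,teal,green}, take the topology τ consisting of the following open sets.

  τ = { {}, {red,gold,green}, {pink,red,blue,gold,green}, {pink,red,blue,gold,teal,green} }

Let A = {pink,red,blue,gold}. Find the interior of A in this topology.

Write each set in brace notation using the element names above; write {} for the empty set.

{}

interior: largest open inside A is {} (from {})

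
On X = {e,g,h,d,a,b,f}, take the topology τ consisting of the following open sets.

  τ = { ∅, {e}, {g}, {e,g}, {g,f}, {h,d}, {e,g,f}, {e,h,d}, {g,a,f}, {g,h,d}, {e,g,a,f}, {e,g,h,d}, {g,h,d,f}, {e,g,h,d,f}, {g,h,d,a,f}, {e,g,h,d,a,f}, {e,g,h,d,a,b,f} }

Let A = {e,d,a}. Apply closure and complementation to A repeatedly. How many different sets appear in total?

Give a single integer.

12

complement {g,h,b,f}; its interior {g,f}; cl(A) = X∖{g,f} = {e,h,d,a,b}
With k = closure, c = complement:
  1. A     = {e,d,a}
  2. kA    = {e,h,d,a,b}
  3. cA    = {g,h,b,f}
  4. ckA   = {g,f}
  5. kcA   = {g,h,d,a,b,f}
  6. kckA  = {g,a,b,f}
  7. ckcA  = {e}
  8. ckckA = {e,h,d}
  9. kckcA = {e,b}
  10. kckckA = {e,h,d,b}
  11. ckckcA = {g,h,d,a,f}
  12. ckckckA = {g,a,f}
k, c of each give nothing new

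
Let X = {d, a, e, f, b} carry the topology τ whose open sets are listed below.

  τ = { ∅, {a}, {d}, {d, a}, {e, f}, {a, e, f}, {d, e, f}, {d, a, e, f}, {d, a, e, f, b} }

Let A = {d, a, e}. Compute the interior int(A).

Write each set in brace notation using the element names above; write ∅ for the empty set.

U open, U⊆A: ∅, {d}, {a}, {d, a}. int(A) = ⋃ = {d, a}

{d, a}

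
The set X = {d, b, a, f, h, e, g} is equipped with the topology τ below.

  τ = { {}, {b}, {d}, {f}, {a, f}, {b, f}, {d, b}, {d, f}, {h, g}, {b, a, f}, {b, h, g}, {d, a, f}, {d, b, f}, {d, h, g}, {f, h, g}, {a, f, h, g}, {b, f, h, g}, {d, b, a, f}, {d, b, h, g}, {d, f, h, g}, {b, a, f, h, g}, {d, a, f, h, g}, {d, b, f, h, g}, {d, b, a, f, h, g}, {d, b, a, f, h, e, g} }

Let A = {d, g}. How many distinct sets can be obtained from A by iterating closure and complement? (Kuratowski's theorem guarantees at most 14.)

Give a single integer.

X∖A={b, a, f, h, e}, int(X∖A)={b, a, f}, hence cl(A)={d, h, e, g}
Orbit (k=closure, c=complement):
  1. A     = {d, g}
  2. kA    = {d, h, e, g}
  3. cA    = {b, a, f, h, e}
  4. ckA   = {b, a, f}
  5. kcA   = {b, a, f, h, e, g}
  6. kckA  = {b, a, f, e}
  7. ckcA  = {d}
  8. ckckA = {d, h, g}
  9. kckcA = {d, e}
  10. ckckcA = {b, a, f, h, g}
(closed under both — stop)

10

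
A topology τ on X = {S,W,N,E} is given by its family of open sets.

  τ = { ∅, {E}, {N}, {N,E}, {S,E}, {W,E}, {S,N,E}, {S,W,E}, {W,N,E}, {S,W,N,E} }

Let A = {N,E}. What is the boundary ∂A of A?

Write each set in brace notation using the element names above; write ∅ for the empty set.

{S,W}

interior: largest open inside A is {N,E} (from ∅, {N}, {E}, {N,E})
cl via duality: int({S,W}) = ∅, so X∖∅ = {S,W,N,E}
cl∖int = {S,W}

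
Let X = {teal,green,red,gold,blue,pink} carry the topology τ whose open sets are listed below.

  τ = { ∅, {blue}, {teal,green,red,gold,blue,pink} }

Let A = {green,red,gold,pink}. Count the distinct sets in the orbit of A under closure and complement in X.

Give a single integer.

closure: X∖int(X∖A) = X∖{blue} = {teal,green,red,gold,pink}
Let k=closure and c=complement:
  1. A     = {green,red,gold,pink}
  2. kA    = {teal,green,red,gold,pink}
  3. cA    = {teal,blue}
  4. ckA   = {blue}
  5. kcA   = {teal,green,red,gold,blue,pink}
  6. ckcA  = ∅
— saturated at 6

6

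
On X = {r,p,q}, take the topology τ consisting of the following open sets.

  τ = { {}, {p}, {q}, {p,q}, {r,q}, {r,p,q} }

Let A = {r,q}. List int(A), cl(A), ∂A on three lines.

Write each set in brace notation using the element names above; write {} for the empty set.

interior: largest open inside A is {r,q} (from {}, {q}, {r,q})
cl via duality: int({p}) = {p}, so X∖{p} = {r,q}
cl∖int = {}

int(A) = {r,q}
cl(A)  = {r,q}
∂A     = {}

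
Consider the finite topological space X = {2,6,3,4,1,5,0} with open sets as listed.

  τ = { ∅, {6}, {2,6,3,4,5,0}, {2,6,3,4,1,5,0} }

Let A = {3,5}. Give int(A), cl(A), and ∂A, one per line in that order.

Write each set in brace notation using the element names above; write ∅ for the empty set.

interior: largest open inside A is ∅ (from ∅)
cl via duality: int({2,6,4,1,0}) = {6}, so X∖{6} = {2,3,4,1,5,0}
cl∖int = {2,3,4,1,5,0}

int(A) = ∅
cl(A)  = {2,3,4,1,5,0}
∂A     = {2,3,4,1,5,0}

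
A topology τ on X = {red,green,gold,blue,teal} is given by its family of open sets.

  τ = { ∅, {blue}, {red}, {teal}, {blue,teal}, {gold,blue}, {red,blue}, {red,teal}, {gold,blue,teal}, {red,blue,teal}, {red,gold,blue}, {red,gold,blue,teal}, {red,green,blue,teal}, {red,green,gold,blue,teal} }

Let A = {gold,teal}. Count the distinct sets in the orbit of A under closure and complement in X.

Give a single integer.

X∖A={red,green,blue}, int(X∖A)={red,blue}, hence cl(A)={green,gold,teal}
Orbit (k=closure, c=complement):
  1. A     = {gold,teal}
  2. kA    = {green,gold,teal}
  3. cA    = {red,green,blue}
  4. ckA   = {red,blue}
  5. kcA   = {red,green,gold,blue}
  6. ckcA  = {teal}
  7. kckcA = {green,teal}
  8. ckckcA = {red,gold,blue}
(closed under both — stop)

8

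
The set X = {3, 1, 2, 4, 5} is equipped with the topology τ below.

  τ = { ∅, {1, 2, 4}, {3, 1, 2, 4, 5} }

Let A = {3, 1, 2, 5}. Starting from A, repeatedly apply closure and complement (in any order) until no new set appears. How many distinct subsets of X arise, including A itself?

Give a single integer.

4

closure: X∖int(X∖A) = X∖∅ = {3, 1, 2, 4, 5}
Let k=closure and c=complement:
  1. A     = {3, 1, 2, 5}
  2. kA    = {3, 1, 2, 4, 5}
  3. cA    = {4}
  4. ckA   = ∅
— saturated at 4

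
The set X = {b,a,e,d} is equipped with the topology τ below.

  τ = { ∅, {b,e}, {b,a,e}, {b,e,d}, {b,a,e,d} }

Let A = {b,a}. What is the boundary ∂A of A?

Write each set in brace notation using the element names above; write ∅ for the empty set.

open subsets of A: ∅; so int(A) = ∅
closure: X∖int(X∖A) = X∖∅ = {b,a,e,d}
∂A = {b,a,e,d} minus ∅ = {b,a,e,d}

{b,a,e,d}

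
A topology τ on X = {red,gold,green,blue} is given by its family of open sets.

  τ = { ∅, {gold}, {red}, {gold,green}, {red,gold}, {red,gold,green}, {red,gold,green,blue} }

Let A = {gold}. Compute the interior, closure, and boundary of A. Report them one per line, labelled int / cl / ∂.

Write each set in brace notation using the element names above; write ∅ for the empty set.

interior: largest open inside A is {gold} (from ∅, {gold})
cl via duality: int({red,green,blue}) = {red}, so X∖{red} = {gold,green,blue}
cl∖int = {green,blue}

int(A) = {gold}
cl(A)  = {gold,green,blue}
∂A     = {green,blue}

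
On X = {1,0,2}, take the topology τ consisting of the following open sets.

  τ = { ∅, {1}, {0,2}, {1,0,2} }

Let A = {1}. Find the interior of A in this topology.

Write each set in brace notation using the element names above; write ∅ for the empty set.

{1}

interior: largest open inside A is {1} (from ∅, {1})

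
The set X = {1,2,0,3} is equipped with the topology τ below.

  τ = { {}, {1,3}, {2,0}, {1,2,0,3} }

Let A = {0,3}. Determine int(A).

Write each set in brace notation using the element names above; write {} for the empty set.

opens ⊆ A: {}; union → int = {}

{}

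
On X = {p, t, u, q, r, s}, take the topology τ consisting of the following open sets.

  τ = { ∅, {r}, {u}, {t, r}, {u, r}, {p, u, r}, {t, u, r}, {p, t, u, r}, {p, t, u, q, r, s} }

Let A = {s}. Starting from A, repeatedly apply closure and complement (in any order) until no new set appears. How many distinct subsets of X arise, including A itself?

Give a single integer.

6

complement {p, t, u, q, r}; its interior {p, t, u, r}; cl(A) = X∖{p, t, u, r} = {q, s}
With k = closure, c = complement:
  1. A     = {s}
  2. kA    = {q, s}
  3. cA    = {p, t, u, q, r}
  4. ckA   = {p, t, u, r}
  5. kcA   = {p, t, u, q, r, s}
  6. ckcA  = ∅
k, c of each give nothing new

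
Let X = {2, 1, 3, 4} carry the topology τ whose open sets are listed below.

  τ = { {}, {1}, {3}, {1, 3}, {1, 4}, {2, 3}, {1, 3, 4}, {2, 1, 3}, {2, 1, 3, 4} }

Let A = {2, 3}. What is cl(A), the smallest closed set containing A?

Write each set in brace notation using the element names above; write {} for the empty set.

{2, 3}

complement {1, 4}; its interior {1, 4}; cl(A) = X∖{1, 4} = {2, 3}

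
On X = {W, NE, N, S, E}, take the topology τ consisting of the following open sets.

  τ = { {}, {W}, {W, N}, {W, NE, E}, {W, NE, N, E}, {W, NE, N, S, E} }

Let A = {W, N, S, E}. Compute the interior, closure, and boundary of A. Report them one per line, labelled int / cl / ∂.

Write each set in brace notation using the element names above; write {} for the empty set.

int(A) = {W, N}
cl(A)  = {W, NE, N, S, E}
∂A     = {NE, S, E}

interior: largest open inside A is {W, N} (from {}, {W}, {W, N})
cl via duality: int({NE}) = {}, so X∖{} = {W, NE, N, S, E}
cl∖int = {NE, S, E}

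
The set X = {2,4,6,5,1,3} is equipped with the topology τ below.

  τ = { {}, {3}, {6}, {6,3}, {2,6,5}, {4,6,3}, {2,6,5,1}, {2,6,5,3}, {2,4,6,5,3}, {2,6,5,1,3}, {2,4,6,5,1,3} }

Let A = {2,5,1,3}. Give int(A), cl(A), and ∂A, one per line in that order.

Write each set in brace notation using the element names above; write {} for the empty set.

U open, U⊆A: {}, {3}. int(A) = ⋃ = {3}
X∖A={4,6}, int(X∖A)={6}, hence cl(A)={2,4,5,1,3}
∂A: remove int from cl → {2,4,5,1}

int(A) = {3}
cl(A)  = {2,4,5,1,3}
∂A     = {2,4,5,1}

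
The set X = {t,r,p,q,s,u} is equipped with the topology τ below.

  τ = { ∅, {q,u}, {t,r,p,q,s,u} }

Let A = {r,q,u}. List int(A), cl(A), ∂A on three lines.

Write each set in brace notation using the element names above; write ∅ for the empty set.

int(A) = {q,u}
cl(A)  = {t,r,p,q,s,u}
∂A     = {t,r,p,s}

U open, U⊆A: ∅, {q,u}. int(A) = ⋃ = {q,u}
X∖A={t,p,s}, int(X∖A)=∅, hence cl(A)={t,r,p,q,s,u}
∂A: remove int from cl → {t,r,p,s}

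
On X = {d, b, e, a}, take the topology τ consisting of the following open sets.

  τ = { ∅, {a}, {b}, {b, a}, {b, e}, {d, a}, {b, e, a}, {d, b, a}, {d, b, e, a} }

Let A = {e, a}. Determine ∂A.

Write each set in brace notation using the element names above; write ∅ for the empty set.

open subsets of A: ∅, {a}; so int(A) = {a}
closure: X∖int(X∖A) = X∖{b} = {d, e, a}
∂A = {d, e, a} minus {a} = {d, e}

{d, e}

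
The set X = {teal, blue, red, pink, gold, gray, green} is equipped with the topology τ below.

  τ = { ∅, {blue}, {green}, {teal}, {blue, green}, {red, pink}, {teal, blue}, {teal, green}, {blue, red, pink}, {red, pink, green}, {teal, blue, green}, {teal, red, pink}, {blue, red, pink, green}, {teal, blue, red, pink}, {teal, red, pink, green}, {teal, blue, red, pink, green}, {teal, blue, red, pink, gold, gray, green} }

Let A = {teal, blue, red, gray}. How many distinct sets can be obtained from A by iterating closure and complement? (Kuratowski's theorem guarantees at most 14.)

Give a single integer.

complement {pink, gold, green}; its interior {green}; cl(A) = X∖{green} = {teal, blue, red, pink, gold, gray}
With k = closure, c = complement:
  1. A     = {teal, blue, red, gray}
  2. kA    = {teal, blue, red, pink, gold, gray}
  3. cA    = {pink, gold, green}
  4. ckA   = {green}
  5. kcA   = {red, pink, gold, gray, green}
  6. kckA  = {gold, gray, green}
  7. ckcA  = {teal, blue}
  8. ckckA = {teal, blue, red, pink}
  9. kckcA = {teal, blue, gold, gray}
  10. ckckcA = {red, pink, green}
k, c of each give nothing new

10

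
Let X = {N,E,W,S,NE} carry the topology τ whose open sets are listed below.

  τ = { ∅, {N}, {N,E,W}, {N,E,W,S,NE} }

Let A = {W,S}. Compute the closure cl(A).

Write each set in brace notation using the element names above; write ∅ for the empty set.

{E,W,S,NE}

X∖A={N,E,NE}, int(X∖A)={N}, hence cl(A)={E,W,S,NE}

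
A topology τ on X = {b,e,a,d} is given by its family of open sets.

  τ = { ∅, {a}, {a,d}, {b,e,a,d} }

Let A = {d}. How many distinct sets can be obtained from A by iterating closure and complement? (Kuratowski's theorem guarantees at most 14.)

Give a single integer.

complement {b,e,a}; its interior {a}; cl(A) = X∖{a} = {b,e,d}
With k = closure, c = complement:
  1. A     = {d}
  2. kA    = {b,e,d}
  3. cA    = {b,e,a}
  4. ckA   = {a}
  5. kcA   = {b,e,a,d}
  6. ckcA  = ∅
k, c of each give nothing new

6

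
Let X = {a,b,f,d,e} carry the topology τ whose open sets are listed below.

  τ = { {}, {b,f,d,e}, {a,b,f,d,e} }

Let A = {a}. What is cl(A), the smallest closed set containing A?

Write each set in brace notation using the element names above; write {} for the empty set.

{a}

X∖A={b,f,d,e}, int(X∖A)={b,f,d,e}, hence cl(A)={a}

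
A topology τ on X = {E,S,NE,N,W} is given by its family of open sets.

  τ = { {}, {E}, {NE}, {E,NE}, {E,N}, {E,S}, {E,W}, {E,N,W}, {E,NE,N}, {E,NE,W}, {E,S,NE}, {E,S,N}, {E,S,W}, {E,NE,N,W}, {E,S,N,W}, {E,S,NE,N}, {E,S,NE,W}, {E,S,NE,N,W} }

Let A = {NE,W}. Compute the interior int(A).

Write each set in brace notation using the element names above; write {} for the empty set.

U open, U⊆A: {}, {NE}. int(A) = ⋃ = {NE}

{NE}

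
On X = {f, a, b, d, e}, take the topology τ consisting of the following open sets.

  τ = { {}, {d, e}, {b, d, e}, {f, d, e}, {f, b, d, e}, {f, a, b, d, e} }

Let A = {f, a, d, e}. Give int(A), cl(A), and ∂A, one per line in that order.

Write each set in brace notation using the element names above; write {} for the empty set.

int(A) = {f, d, e}
cl(A)  = {f, a, b, d, e}
∂A     = {a, b}

open subsets of A: {}, {d, e}, {f, d, e}; so int(A) = {f, d, e}
closure: X∖int(X∖A) = X∖{} = {f, a, b, d, e}
∂A = {f, a, b, d, e} minus {f, d, e} = {a, b}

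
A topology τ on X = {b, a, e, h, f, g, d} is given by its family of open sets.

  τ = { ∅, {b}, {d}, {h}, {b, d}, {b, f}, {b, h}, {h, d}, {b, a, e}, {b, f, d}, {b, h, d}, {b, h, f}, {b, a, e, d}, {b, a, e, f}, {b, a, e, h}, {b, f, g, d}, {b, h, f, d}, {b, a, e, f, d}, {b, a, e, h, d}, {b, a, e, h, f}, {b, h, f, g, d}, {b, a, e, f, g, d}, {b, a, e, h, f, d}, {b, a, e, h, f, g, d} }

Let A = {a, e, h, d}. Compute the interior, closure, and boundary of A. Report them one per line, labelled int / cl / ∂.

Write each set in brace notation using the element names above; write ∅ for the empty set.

int(A) = {h, d}
cl(A)  = {a, e, h, g, d}
∂A     = {a, e, g}

interior: largest open inside A is {h, d} (from ∅, {h}, {d}, {h, d})
cl via duality: int({b, f, g}) = {b, f}, so X∖{b, f} = {a, e, h, g, d}
cl∖int = {a, e, g}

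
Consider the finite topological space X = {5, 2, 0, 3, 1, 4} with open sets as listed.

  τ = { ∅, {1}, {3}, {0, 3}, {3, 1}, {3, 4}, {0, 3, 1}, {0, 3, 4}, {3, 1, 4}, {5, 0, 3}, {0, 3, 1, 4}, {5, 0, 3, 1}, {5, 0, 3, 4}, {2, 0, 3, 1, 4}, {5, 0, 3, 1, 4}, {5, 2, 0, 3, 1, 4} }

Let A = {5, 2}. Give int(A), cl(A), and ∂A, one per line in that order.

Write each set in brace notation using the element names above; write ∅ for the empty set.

int(A) = ∅
cl(A)  = {5, 2}
∂A     = {5, 2}

open subsets of A: ∅; so int(A) = ∅
closure: X∖int(X∖A) = X∖{0, 3, 1, 4} = {5, 2}
∂A = {5, 2} minus ∅ = {5, 2}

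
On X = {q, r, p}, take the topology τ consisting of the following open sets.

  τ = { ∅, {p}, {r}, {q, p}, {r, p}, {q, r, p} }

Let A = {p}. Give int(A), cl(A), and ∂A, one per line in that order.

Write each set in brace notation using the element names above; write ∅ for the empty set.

interior: largest open inside A is {p} (from ∅, {p})
cl via duality: int({q, r}) = {r}, so X∖{r} = {q, p}
cl∖int = {q}

int(A) = {p}
cl(A)  = {q, p}
∂A     = {q}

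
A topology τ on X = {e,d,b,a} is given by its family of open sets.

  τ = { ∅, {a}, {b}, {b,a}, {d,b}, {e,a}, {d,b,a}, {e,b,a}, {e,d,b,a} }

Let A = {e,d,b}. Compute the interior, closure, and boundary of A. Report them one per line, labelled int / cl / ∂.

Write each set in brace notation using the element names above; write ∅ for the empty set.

int(A) = {d,b}
cl(A)  = {e,d,b}
∂A     = {e}

opens ⊆ A: ∅, {b}, {d,b}; union → int = {d,b}
complement {a}; its interior {a}; cl(A) = X∖{a} = {e,d,b}
boundary = {e,d,b} ∖ {d,b} = {e}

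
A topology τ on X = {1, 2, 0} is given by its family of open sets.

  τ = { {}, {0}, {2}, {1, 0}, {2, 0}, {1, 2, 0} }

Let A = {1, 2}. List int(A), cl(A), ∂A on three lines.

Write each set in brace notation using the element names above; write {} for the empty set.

open subsets of A: {}, {2}; so int(A) = {2}
closure: X∖int(X∖A) = X∖{0} = {1, 2}
∂A = {1, 2} minus {2} = {1}

int(A) = {2}
cl(A)  = {1, 2}
∂A     = {1}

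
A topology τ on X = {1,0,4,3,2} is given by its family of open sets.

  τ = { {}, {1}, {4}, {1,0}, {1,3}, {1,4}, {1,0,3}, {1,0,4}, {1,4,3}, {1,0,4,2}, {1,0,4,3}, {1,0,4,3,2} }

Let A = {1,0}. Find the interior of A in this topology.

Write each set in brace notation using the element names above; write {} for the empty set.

{1,0}

U open, U⊆A: {}, {1}, {1,0}. int(A) = ⋃ = {1,0}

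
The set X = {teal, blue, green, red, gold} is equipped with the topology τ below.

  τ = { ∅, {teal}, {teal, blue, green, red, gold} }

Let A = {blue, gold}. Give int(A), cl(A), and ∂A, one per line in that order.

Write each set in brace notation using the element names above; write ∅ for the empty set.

int(A) = ∅
cl(A)  = {blue, green, red, gold}
∂A     = {blue, green, red, gold}

U open, U⊆A: ∅. int(A) = ⋃ = ∅
X∖A={teal, green, red}, int(X∖A)={teal}, hence cl(A)={blue, green, red, gold}
∂A: remove int from cl → {blue, green, red, gold}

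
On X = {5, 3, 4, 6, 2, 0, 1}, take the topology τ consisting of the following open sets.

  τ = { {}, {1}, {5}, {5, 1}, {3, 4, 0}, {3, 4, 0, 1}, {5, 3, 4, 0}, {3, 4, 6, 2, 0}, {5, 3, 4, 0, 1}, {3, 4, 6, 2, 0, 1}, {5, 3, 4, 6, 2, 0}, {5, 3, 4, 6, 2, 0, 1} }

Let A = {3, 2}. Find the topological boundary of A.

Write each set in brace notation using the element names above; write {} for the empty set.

{3, 4, 6, 2, 0}

U open, U⊆A: {}. int(A) = ⋃ = {}
X∖A={5, 4, 6, 0, 1}, int(X∖A)={5, 1}, hence cl(A)={3, 4, 6, 2, 0}
∂A: remove int from cl → {3, 4, 6, 2, 0}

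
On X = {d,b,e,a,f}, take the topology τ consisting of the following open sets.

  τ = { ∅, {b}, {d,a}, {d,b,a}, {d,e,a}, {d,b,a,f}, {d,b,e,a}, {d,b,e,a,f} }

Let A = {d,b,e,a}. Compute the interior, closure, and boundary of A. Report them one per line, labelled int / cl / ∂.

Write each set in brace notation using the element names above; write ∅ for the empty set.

open subsets of A: ∅, {b}, {d,a}, {d,b,a}, {d,e,a}, {d,b,e,a}; so int(A) = {d,b,e,a}
closure: X∖int(X∖A) = X∖∅ = {d,b,e,a,f}
∂A = {d,b,e,a,f} minus {d,b,e,a} = {f}

int(A) = {d,b,e,a}
cl(A)  = {d,b,e,a,f}
∂A     = {f}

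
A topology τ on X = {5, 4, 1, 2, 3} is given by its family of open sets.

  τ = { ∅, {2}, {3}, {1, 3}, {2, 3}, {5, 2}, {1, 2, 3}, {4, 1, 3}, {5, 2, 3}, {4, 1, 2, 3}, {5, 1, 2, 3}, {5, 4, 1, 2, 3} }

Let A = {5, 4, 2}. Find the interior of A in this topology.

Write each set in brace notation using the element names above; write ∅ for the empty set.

{5, 2}

open subsets of A: ∅, {2}, {5, 2}; so int(A) = {5, 2}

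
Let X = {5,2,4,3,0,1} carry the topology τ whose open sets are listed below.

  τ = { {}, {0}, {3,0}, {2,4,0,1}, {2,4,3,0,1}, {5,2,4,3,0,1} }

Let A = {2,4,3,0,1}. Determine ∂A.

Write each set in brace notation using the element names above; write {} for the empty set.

interior: largest open inside A is {2,4,3,0,1} (from {}, {0}, {3,0}, {2,4,0,1}, {2,4,3,0,1})
cl via duality: int({5}) = {}, so X∖{} = {5,2,4,3,0,1}
cl∖int = {5}

{5}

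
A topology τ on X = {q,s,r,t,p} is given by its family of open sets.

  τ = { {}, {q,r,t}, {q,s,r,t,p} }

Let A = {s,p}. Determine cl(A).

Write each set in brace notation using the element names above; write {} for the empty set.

{s,p}

cl via duality: int({q,r,t}) = {q,r,t}, so X∖{q,r,t} = {s,p}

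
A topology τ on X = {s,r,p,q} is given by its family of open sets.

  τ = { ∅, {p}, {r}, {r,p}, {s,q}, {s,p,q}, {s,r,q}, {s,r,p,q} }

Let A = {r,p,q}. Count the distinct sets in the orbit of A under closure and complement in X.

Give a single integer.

6

X∖A={s}, int(X∖A)=∅, hence cl(A)={s,r,p,q}
Orbit (k=closure, c=complement):
  1. A     = {r,p,q}
  2. kA    = {s,r,p,q}
  3. cA    = {s}
  4. ckA   = ∅
  5. kcA   = {s,q}
  6. ckcA  = {r,p}
(closed under both — stop)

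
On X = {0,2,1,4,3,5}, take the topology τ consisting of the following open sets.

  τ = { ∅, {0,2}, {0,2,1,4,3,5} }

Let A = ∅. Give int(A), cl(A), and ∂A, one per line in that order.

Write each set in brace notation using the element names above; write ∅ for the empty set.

int(A) = ∅
cl(A)  = ∅
∂A     = ∅

opens ⊆ A: ∅; union → int = ∅
complement {0,2,1,4,3,5}; its interior {0,2,1,4,3,5}; cl(A) = X∖{0,2,1,4,3,5} = ∅
boundary = ∅ ∖ ∅ = ∅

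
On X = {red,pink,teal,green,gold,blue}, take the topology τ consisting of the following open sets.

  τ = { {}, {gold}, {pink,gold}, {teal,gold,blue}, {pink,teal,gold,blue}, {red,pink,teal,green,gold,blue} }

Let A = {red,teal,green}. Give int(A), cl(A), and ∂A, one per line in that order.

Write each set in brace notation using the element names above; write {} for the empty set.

open subsets of A: {}; so int(A) = {}
closure: X∖int(X∖A) = X∖{pink,gold} = {red,teal,green,blue}
∂A = {red,teal,green,blue} minus {} = {red,teal,green,blue}

int(A) = {}
cl(A)  = {red,teal,green,blue}
∂A     = {red,teal,green,blue}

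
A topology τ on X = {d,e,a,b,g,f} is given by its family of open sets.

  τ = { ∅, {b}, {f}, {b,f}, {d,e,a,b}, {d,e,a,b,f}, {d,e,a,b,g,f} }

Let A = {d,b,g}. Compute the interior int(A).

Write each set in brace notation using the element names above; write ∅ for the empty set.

{b}

open subsets of A: ∅, {b}; so int(A) = {b}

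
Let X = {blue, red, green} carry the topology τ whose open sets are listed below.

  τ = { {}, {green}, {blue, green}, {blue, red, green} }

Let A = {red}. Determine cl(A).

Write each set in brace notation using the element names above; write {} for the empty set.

closure: X∖int(X∖A) = X∖{blue, green} = {red}

{red}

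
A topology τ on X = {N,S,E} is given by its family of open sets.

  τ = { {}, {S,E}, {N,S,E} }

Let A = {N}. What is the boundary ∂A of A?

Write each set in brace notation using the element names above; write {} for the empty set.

U open, U⊆A: {}. int(A) = ⋃ = {}
X∖A={S,E}, int(X∖A)={S,E}, hence cl(A)={N}
∂A: remove int from cl → {N}

{N}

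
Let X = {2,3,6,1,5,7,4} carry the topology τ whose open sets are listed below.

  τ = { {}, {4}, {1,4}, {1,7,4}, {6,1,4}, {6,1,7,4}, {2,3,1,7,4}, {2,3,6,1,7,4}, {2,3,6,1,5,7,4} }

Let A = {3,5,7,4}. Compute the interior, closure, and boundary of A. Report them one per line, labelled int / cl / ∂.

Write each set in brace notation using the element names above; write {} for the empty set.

interior: largest open inside A is {4} (from {}, {4})
cl via duality: int({2,6,1}) = {}, so X∖{} = {2,3,6,1,5,7,4}
cl∖int = {2,3,6,1,5,7}

int(A) = {4}
cl(A)  = {2,3,6,1,5,7,4}
∂A     = {2,3,6,1,5,7}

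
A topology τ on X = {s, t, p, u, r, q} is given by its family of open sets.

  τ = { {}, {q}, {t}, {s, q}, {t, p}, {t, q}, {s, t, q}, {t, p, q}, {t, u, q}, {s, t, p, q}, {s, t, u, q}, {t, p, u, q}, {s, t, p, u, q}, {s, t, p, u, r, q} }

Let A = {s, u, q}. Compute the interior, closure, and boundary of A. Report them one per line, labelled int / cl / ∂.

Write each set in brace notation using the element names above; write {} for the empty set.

open subsets of A: {}, {q}, {s, q}; so int(A) = {s, q}
closure: X∖int(X∖A) = X∖{t, p} = {s, u, r, q}
∂A = {s, u, r, q} minus {s, q} = {u, r}

int(A) = {s, q}
cl(A)  = {s, u, r, q}
∂A     = {u, r}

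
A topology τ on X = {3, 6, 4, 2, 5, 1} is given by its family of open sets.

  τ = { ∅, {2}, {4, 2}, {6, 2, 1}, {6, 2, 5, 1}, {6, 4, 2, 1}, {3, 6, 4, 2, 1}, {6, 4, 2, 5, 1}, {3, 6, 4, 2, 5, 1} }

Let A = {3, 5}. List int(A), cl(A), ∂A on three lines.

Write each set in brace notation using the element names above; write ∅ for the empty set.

interior: largest open inside A is ∅ (from ∅)
cl via duality: int({6, 4, 2, 1}) = {6, 4, 2, 1}, so X∖{6, 4, 2, 1} = {3, 5}
cl∖int = {3, 5}

int(A) = ∅
cl(A)  = {3, 5}
∂A     = {3, 5}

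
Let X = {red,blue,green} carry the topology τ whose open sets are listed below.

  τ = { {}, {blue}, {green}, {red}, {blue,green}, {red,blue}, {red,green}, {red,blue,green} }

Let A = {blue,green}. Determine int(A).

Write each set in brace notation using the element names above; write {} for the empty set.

opens ⊆ A: {}, {green}, {blue}, {blue,green}; union → int = {blue,green}

{blue,green}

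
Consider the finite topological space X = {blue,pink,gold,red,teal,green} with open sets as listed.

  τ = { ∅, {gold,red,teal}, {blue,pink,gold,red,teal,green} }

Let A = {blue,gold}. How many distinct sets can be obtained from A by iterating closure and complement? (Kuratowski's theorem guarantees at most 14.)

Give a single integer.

closure: X∖int(X∖A) = X∖∅ = {blue,pink,gold,red,teal,green}
Let k=closure and c=complement:
  1. A     = {blue,gold}
  2. kA    = {blue,pink,gold,red,teal,green}
  3. cA    = {pink,red,teal,green}
  4. ckA   = ∅
— saturated at 4

4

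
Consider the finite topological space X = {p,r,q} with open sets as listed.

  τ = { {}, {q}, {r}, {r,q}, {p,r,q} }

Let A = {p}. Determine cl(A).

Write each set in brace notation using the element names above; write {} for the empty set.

{p}

cl via duality: int({r,q}) = {r,q}, so X∖{r,q} = {p}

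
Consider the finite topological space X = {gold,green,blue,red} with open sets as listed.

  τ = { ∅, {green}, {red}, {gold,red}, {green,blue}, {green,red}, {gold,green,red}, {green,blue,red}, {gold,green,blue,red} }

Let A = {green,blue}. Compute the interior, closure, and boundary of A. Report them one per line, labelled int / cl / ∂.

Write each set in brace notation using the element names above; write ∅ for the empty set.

open subsets of A: ∅, {green}, {green,blue}; so int(A) = {green,blue}
closure: X∖int(X∖A) = X∖{gold,red} = {green,blue}
∂A = {green,blue} minus {green,blue} = ∅

int(A) = {green,blue}
cl(A)  = {green,blue}
∂A     = ∅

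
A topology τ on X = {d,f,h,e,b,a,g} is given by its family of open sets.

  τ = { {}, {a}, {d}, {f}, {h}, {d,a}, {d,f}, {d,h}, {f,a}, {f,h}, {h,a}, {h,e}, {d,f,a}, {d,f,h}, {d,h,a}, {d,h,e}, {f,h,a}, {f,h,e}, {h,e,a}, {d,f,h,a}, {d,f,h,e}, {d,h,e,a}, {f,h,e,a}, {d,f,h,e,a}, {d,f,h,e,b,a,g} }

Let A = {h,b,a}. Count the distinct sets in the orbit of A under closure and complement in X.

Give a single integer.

cl via duality: int({d,f,e,g}) = {d,f}, so X∖{d,f} = {h,e,b,a,g}
Write k for closure, c for complement:
  1. A     = {h,b,a}
  2. kA    = {h,e,b,a,g}
  3. cA    = {d,f,e,g}
  4. ckA   = {d,f}
  5. kcA   = {d,f,e,b,g}
  6. kckA  = {d,f,b,g}
  7. ckcA  = {h,a}
  8. ckckA = {h,e,a}
applying k or c yields no new set

8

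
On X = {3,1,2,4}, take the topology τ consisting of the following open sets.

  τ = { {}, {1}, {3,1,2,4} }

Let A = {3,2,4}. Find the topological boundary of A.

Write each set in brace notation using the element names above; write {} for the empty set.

U open, U⊆A: {}. int(A) = ⋃ = {}
X∖A={1}, int(X∖A)={1}, hence cl(A)={3,2,4}
∂A: remove int from cl → {3,2,4}

{3,2,4}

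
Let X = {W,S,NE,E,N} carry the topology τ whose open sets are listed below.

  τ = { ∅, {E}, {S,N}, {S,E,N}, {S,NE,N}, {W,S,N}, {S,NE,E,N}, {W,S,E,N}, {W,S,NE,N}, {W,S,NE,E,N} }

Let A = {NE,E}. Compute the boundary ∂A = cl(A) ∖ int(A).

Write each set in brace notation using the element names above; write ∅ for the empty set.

opens ⊆ A: ∅, {E}; union → int = {E}
complement {W,S,N}; its interior {W,S,N}; cl(A) = X∖{W,S,N} = {NE,E}
boundary = {NE,E} ∖ {E} = {NE}

{NE}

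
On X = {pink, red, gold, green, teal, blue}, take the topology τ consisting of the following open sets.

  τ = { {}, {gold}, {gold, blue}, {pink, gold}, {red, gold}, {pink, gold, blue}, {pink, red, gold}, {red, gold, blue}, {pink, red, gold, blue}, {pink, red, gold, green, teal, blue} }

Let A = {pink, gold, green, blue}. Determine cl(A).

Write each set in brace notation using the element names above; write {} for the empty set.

X∖A={red, teal}, int(X∖A)={}, hence cl(A)={pink, red, gold, green, teal, blue}

{pink, red, gold, green, teal, blue}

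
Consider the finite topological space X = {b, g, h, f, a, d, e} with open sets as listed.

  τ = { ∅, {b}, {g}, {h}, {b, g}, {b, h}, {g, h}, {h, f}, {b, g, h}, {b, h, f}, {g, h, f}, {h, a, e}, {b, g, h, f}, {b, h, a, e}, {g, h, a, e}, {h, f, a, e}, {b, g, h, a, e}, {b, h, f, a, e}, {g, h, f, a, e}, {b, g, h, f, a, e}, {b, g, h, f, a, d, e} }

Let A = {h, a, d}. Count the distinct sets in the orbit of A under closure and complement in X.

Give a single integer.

cl via duality: int({b, g, f, e}) = {b, g}, so X∖{b, g} = {h, f, a, d, e}
Write k for closure, c for complement:
  1. A     = {h, a, d}
  2. kA    = {h, f, a, d, e}
  3. cA    = {b, g, f, e}
  4. ckA   = {b, g}
  5. kcA   = {b, g, f, a, d, e}
  6. kckA  = {b, g, d}
  7. ckcA  = {h}
  8. ckckA = {h, f, a, e}
applying k or c yields no new set

8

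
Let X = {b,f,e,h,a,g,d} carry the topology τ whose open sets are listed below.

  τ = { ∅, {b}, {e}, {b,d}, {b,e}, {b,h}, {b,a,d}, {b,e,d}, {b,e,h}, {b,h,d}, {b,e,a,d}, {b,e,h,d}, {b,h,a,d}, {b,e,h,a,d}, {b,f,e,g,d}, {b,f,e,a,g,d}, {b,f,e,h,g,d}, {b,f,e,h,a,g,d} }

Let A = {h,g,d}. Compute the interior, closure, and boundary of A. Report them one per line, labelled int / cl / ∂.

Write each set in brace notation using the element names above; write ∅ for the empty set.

int(A) = ∅
cl(A)  = {f,h,a,g,d}
∂A     = {f,h,a,g,d}

U open, U⊆A: ∅. int(A) = ⋃ = ∅
X∖A={b,f,e,a}, int(X∖A)={b,e}, hence cl(A)={f,h,a,g,d}
∂A: remove int from cl → {f,h,a,g,d}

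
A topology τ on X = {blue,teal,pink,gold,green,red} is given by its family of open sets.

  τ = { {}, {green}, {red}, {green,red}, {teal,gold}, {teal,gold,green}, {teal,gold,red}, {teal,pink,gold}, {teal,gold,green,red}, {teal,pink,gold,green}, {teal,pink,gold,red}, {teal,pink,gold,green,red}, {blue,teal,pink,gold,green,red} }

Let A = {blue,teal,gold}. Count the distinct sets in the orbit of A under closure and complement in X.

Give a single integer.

8

closure: X∖int(X∖A) = X∖{green,red} = {blue,teal,pink,gold}
Let k=closure and c=complement:
  1. A     = {blue,teal,gold}
  2. kA    = {blue,teal,pink,gold}
  3. cA    = {pink,green,red}
  4. ckA   = {green,red}
  5. kcA   = {blue,pink,green,red}
  6. kckA  = {blue,green,red}
  7. ckcA  = {teal,gold}
  8. ckckA = {teal,pink,gold}
— saturated at 8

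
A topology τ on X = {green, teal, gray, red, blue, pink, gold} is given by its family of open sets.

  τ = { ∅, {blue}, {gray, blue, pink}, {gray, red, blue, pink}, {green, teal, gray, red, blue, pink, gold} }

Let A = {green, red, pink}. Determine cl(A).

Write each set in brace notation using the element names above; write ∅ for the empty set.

closure: X∖int(X∖A) = X∖{blue} = {green, teal, gray, red, pink, gold}

{green, teal, gray, red, pink, gold}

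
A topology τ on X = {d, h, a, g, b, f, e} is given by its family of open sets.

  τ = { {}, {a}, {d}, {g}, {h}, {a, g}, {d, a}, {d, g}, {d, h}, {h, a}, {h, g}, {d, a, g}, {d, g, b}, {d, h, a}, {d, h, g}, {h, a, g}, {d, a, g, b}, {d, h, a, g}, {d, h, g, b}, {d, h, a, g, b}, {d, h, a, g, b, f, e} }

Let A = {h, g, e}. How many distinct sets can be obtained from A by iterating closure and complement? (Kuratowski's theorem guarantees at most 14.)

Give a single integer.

closure: X∖int(X∖A) = X∖{d, a} = {h, g, b, f, e}
Let k=closure and c=complement:
  1. A     = {h, g, e}
  2. kA    = {h, g, b, f, e}
  3. cA    = {d, a, b, f}
  4. ckA   = {d, a}
  5. kcA   = {d, a, b, f, e}
  6. ckcA  = {h, g}
— saturated at 6

6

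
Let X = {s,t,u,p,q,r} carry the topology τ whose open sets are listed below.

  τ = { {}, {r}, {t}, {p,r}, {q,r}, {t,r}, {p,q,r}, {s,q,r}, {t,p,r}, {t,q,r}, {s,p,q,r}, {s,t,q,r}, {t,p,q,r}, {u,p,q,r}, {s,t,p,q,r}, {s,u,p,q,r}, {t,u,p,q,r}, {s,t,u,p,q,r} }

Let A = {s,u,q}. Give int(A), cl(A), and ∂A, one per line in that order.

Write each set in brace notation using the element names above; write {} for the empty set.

int(A) = {}
cl(A)  = {s,u,q}
∂A     = {s,u,q}

open subsets of A: {}; so int(A) = {}
closure: X∖int(X∖A) = X∖{t,p,r} = {s,u,q}
∂A = {s,u,q} minus {} = {s,u,q}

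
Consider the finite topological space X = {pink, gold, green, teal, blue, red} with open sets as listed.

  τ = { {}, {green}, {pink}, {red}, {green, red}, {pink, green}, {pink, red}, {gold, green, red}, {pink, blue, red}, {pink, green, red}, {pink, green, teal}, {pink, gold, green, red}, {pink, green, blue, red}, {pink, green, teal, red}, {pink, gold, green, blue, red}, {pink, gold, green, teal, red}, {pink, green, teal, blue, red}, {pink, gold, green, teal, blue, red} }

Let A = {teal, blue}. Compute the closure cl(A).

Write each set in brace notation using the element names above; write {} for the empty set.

cl via duality: int({pink, gold, green, red}) = {pink, gold, green, red}, so X∖{pink, gold, green, red} = {teal, blue}

{teal, blue}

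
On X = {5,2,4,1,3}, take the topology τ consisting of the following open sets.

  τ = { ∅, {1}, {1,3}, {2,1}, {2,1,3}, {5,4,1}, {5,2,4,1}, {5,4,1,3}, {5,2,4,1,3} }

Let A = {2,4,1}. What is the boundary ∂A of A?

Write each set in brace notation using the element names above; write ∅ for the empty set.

U open, U⊆A: ∅, {1}, {2,1}. int(A) = ⋃ = {2,1}
X∖A={5,3}, int(X∖A)=∅, hence cl(A)={5,2,4,1,3}
∂A: remove int from cl → {5,4,3}

{5,4,3}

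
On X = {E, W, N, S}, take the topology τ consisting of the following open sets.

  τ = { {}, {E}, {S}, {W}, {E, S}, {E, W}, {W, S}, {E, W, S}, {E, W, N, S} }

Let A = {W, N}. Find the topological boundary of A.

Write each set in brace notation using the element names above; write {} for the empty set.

{N}

interior: largest open inside A is {W} (from {}, {W})
cl via duality: int({E, S}) = {E, S}, so X∖{E, S} = {W, N}
cl∖int = {N}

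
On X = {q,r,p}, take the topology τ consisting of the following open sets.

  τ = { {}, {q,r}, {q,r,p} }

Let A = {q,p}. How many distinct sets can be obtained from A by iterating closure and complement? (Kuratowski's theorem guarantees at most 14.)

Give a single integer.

4

X∖A={r}, int(X∖A)={}, hence cl(A)={q,r,p}
Orbit (k=closure, c=complement):
  1. A     = {q,p}
  2. kA    = {q,r,p}
  3. cA    = {r}
  4. ckA   = {}
(closed under both — stop)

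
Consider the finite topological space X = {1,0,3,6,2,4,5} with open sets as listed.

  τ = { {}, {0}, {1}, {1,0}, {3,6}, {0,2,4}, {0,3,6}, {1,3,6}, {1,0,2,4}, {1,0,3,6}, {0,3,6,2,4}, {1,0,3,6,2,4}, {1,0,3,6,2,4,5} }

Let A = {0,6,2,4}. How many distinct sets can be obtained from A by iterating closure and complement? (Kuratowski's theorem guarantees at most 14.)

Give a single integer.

10

complement {1,3,5}; its interior {1}; cl(A) = X∖{1} = {0,3,6,2,4,5}
With k = closure, c = complement:
  1. A     = {0,6,2,4}
  2. kA    = {0,3,6,2,4,5}
  3. cA    = {1,3,5}
  4. ckA   = {1}
  5. kcA   = {1,3,6,5}
  6. kckA  = {1,5}
  7. ckcA  = {0,2,4}
  8. ckckA = {0,3,6,2,4}
  9. kckcA = {0,2,4,5}
  10. ckckcA = {1,3,6}
k, c of each give nothing new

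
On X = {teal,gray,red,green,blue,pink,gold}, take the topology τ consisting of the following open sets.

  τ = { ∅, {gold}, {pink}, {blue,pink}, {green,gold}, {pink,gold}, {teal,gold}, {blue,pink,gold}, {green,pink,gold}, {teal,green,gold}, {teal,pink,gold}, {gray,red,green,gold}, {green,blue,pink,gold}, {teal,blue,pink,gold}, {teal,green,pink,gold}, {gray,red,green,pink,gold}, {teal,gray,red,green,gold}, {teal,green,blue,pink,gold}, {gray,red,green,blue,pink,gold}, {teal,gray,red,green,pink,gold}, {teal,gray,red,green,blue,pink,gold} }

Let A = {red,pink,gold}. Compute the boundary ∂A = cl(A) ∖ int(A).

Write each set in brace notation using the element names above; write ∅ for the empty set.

{teal,gray,red,green,blue}

open subsets of A: ∅, {gold}, {pink}, {pink,gold}; so int(A) = {pink,gold}
closure: X∖int(X∖A) = X∖∅ = {teal,gray,red,green,blue,pink,gold}
∂A = {teal,gray,red,green,blue,pink,gold} minus {pink,gold} = {teal,gray,red,green,blue}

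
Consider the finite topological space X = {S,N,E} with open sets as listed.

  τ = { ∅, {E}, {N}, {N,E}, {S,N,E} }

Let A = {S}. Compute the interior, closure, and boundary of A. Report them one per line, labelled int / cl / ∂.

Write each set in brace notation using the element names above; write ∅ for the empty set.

U open, U⊆A: ∅. int(A) = ⋃ = ∅
X∖A={N,E}, int(X∖A)={N,E}, hence cl(A)={S}
∂A: remove int from cl → {S}

int(A) = ∅
cl(A)  = {S}
∂A     = {S}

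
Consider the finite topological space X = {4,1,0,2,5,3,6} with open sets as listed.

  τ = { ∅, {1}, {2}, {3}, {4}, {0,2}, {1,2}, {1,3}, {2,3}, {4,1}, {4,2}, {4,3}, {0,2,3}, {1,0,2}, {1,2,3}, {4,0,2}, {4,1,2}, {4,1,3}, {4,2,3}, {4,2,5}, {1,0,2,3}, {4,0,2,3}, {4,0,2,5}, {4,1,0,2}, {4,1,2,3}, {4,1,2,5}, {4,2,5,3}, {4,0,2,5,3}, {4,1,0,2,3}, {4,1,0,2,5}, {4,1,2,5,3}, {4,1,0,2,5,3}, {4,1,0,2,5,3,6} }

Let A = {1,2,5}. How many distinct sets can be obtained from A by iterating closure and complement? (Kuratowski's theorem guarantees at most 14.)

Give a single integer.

8

complement {4,0,3,6}; its interior {4,3}; cl(A) = X∖{4,3} = {1,0,2,5,6}
With k = closure, c = complement:
  1. A     = {1,2,5}
  2. kA    = {1,0,2,5,6}
  3. cA    = {4,0,3,6}
  4. ckA   = {4,3}
  5. kcA   = {4,0,5,3,6}
  6. kckA  = {4,5,3,6}
  7. ckcA  = {1,2}
  8. ckckA = {1,0,2}
k, c of each give nothing new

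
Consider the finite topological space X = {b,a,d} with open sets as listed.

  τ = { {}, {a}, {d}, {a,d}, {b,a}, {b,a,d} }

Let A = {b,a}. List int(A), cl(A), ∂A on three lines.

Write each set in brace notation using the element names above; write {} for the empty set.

opens ⊆ A: {}, {a}, {b,a}; union → int = {b,a}
complement {d}; its interior {d}; cl(A) = X∖{d} = {b,a}
boundary = {b,a} ∖ {b,a} = {}

int(A) = {b,a}
cl(A)  = {b,a}
∂A     = {}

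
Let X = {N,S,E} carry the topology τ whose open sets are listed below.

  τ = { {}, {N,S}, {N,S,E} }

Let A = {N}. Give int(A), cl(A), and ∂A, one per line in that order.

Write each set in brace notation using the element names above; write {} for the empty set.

int(A) = {}
cl(A)  = {N,S,E}
∂A     = {N,S,E}

opens ⊆ A: {}; union → int = {}
complement {S,E}; its interior {}; cl(A) = X∖{} = {N,S,E}
boundary = {N,S,E} ∖ {} = {N,S,E}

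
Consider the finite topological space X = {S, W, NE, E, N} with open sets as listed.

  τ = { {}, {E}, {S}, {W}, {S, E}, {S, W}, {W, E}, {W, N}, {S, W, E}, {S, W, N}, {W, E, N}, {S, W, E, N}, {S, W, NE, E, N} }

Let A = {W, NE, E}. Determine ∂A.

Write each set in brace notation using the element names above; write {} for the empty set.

{NE, N}

U open, U⊆A: {}, {E}, {W}, {W, E}. int(A) = ⋃ = {W, E}
X∖A={S, N}, int(X∖A)={S}, hence cl(A)={W, NE, E, N}
∂A: remove int from cl → {NE, N}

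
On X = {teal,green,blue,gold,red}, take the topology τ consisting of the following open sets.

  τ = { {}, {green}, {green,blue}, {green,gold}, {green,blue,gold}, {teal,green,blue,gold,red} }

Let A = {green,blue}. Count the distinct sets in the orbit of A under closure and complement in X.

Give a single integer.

4

X∖A={teal,gold,red}, int(X∖A)={}, hence cl(A)={teal,green,blue,gold,red}
Orbit (k=closure, c=complement):
  1. A     = {green,blue}
  2. kA    = {teal,green,blue,gold,red}
  3. cA    = {teal,gold,red}
  4. ckA   = {}
(closed under both — stop)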